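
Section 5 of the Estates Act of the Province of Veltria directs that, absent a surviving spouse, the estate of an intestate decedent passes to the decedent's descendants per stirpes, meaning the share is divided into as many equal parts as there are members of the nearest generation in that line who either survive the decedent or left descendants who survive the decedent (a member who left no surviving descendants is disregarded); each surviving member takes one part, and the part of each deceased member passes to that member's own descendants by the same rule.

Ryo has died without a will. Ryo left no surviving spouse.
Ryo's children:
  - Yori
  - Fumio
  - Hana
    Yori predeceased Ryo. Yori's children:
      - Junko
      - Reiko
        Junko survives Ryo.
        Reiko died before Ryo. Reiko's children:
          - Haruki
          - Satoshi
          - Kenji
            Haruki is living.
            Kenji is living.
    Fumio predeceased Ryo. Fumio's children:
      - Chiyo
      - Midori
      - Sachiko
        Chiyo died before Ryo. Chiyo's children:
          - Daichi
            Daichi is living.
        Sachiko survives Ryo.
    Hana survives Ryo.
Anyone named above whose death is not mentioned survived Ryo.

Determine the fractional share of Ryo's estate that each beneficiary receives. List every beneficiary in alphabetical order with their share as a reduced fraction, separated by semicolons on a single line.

Daichi 1/9; Hana 1/3; Haruki 1/18; Junko 1/6; Kenji 1/18; Midori 1/9; Sachiko 1/9; Satoshi 1/18

There is no surviving spouse, so the entire estate passes to Ryo's descendants per stirpes.
The estate is divided into 3 equal shares of 1/3 among Yori, Fumio, Hana.
Yori predeceased; the 1/3 allotted to Yori's branch passes to Yori's issue by representation.
The 1/3 is divided into 2 equal shares of 1/6 among Junko, Reiko.
Junko is living and takes 1/6.
Reiko predeceased; the 1/6 allotted to Reiko's branch passes to Reiko's issue by representation.
The 1/6 is divided into 3 equal shares of 1/18 among Haruki, Satoshi, Kenji.
Haruki is living and takes 1/18.
Satoshi is living and takes 1/18.
Kenji is living and takes 1/18.
Fumio predeceased; the 1/3 allotted to Fumio's branch passes to Fumio's issue by representation.
The 1/3 is divided into 3 equal shares of 1/9 among Chiyo, Midori, Sachiko.
Chiyo predeceased; the 1/9 allotted to Chiyo's branch passes to Chiyo's issue by representation.
Daichi is the sole taker at this level and receives the full 1/9.
Midori is living and takes 1/9.
Sachiko is living and takes 1/9.
Hana is living and takes 1/3.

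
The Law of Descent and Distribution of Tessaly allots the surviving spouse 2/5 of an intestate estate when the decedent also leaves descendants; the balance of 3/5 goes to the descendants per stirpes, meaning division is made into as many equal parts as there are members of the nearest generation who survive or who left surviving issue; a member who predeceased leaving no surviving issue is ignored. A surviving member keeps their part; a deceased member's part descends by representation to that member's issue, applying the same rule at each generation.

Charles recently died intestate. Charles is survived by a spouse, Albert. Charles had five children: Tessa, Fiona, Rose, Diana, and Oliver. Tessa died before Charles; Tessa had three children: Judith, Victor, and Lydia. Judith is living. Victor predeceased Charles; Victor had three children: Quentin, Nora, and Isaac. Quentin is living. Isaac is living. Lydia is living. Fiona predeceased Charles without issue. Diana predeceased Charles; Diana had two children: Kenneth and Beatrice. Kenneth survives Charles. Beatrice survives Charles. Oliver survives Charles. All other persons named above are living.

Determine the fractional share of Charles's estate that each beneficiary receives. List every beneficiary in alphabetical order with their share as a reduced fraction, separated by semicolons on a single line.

Albert 2/5; Beatrice 3/40; Isaac 1/60; Judith 1/20; Kenneth 3/40; Lydia 1/20; Nora 1/60; Oliver 3/20; Quentin 1/60; Rose 3/20

Albert, as surviving spouse, takes 2/5.
The remaining 3/5 passes to Charles's descendants per stirpes.
Fiona left no surviving issue, so that branch lapses and is disregarded.
The 3/5 is divided into 4 equal shares of 3/20 among Tessa, Rose, Diana, Oliver.
Tessa predeceased; the 3/20 allotted to Tessa's branch passes to Tessa's issue by representation.
The 3/20 is divided into 3 equal shares of 1/20 among Judith, Victor, Lydia.
Judith is living and takes 1/20.
Victor predeceased; the 1/20 allotted to Victor's branch passes to Victor's issue by representation.
The 1/20 is divided into 3 equal shares of 1/60 among Quentin, Nora, Isaac.
Quentin is living and takes 1/60.
Nora is living and takes 1/60.
Isaac is living and takes 1/60.
Lydia is living and takes 1/20.
Rose is living and takes 3/20.
Diana predeceased; the 3/20 allotted to Diana's branch passes to Diana's issue by representation.
The 3/20 is divided into 2 equal shares of 3/40 among Kenneth, Beatrice.
Kenneth is living and takes 3/40.
Beatrice is living and takes 3/40.
Oliver is living and takes 3/20.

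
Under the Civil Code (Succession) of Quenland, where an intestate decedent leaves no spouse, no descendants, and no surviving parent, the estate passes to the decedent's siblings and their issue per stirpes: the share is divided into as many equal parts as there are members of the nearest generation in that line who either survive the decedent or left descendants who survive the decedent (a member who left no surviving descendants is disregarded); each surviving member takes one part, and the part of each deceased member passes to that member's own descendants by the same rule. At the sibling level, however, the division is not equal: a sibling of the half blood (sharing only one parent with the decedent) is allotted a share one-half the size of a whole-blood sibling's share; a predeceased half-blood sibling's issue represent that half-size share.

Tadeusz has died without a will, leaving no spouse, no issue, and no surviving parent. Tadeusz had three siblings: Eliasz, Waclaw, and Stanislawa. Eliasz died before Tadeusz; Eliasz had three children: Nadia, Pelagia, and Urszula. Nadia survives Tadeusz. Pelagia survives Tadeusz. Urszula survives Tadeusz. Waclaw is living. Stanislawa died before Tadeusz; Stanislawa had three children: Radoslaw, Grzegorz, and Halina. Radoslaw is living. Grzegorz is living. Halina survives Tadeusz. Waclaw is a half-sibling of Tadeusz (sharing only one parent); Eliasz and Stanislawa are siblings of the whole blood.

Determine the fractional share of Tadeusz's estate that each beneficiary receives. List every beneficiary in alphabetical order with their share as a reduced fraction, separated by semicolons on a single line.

No spouse, descendants, or parent survives, so the estate passes to Tadeusz's siblings per stirpes.
Half-blood siblings count for one-half the weight of whole-blood siblings at the initial division.
Dividing 1 in proportion to weights (total weight 5/2): Eliasz (weight 1) → 2/5; Waclaw (weight 1/2) → 1/5; Stanislawa (weight 1) → 2/5.
Eliasz predeceased; the 2/5 allotted to Eliasz's branch passes to Eliasz's issue by representation.
The 2/5 is divided into 3 equal shares of 2/15 among Nadia, Pelagia, Urszula.
Nadia is living and takes 2/15.
Pelagia is living and takes 2/15.
Urszula is living and takes 2/15.
Waclaw is living and takes 1/5.
Stanislawa predeceased; the 2/5 allotted to Stanislawa's branch passes to Stanislawa's issue by representation.
The 2/5 is divided into 3 equal shares of 2/15 among Radoslaw, Grzegorz, Halina.
Radoslaw is living and takes 2/15.
Grzegorz is living and takes 2/15.
Halina is living and takes 2/15.

Grzegorz 2/15; Halina 2/15; Nadia 2/15; Pelagia 2/15; Radoslaw 2/15; Urszula 2/15; Waclaw 1/5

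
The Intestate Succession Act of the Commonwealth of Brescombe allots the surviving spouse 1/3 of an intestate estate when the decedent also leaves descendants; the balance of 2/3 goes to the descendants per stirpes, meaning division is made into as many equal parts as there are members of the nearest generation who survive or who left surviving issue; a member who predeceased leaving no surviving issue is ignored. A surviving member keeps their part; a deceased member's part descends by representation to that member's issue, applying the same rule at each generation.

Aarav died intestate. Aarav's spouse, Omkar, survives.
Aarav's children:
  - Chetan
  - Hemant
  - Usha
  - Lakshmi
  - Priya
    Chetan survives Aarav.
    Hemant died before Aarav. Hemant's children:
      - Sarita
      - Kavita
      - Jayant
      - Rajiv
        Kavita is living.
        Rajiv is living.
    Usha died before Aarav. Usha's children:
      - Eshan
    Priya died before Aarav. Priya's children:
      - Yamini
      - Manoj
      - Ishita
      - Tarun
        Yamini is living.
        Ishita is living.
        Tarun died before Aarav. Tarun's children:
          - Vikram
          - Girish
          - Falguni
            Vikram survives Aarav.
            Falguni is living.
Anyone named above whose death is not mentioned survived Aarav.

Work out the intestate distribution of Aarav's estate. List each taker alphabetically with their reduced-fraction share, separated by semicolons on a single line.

Omkar, as surviving spouse, takes 1/3.
The remaining 2/3 passes to Aarav's descendants per stirpes.
The 2/3 is divided into 5 equal shares of 2/15 among Chetan, Hemant, Usha, Lakshmi, Priya.
Chetan is living and takes 2/15.
Hemant predeceased; the 2/15 allotted to Hemant's branch passes to Hemant's issue by representation.
The 2/15 is divided into 4 equal shares of 1/30 among Sarita, Kavita, Jayant, Rajiv.
Sarita is living and takes 1/30.
Kavita is living and takes 1/30.
Jayant is living and takes 1/30.
Rajiv is living and takes 1/30.
Usha predeceased; the 2/15 allotted to Usha's branch passes to Usha's issue by representation.
Eshan is the sole taker at this level and receives the full 2/15.
Lakshmi is living and takes 2/15.
Priya predeceased; the 2/15 allotted to Priya's branch passes to Priya's issue by representation.
The 2/15 is divided into 4 equal shares of 1/30 among Yamini, Manoj, Ishita, Tarun.
Yamini is living and takes 1/30.
Manoj is living and takes 1/30.
Ishita is living and takes 1/30.
Tarun predeceased; the 1/30 allotted to Tarun's branch passes to Tarun's issue by representation.
The 1/30 is divided into 3 equal shares of 1/90 among Vikram, Girish, Falguni.
Vikram is living and takes 1/90.
Girish is living and takes 1/90.
Falguni is living and takes 1/90.

Chetan 2/15; Eshan 2/15; Falguni 1/90; Girish 1/90; Ishita 1/30; Jayant 1/30; Kavita 1/30; Lakshmi 2/15; Manoj 1/30; Omkar 1/3; Rajiv 1/30; Sarita 1/30; Vikram 1/90; Yamini 1/30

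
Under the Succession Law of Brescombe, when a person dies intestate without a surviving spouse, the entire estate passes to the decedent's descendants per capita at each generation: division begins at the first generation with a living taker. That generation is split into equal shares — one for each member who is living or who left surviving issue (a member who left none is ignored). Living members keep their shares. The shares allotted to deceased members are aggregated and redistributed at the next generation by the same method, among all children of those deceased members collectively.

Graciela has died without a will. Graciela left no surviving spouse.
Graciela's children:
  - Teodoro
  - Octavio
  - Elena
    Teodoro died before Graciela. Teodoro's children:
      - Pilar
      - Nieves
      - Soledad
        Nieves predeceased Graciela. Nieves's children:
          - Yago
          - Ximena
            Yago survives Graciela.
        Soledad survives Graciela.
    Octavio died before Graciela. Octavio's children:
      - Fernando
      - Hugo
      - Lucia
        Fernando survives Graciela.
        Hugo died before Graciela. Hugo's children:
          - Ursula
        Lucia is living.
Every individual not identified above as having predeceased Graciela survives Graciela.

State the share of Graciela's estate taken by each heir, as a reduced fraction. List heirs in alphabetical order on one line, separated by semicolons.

Elena 1/3; Fernando 1/9; Lucia 1/9; Pilar 1/9; Soledad 1/9; Ursula 2/27; Ximena 2/27; Yago 2/27

There is no surviving spouse, so the entire estate passes to Graciela's descendants per capita at each generation.
At generation 1 (Teodoro, Octavio, Elena) there are 3 shares of (1)/3 = 1/3 each.
Living: Elena — each takes 1/3.
Deceased: Teodoro and Octavio. Their combined 2/3 is pooled and carried to generation 2.
At generation 2 (Pilar, Nieves, Soledad, Fernando, Hugo, Lucia) there are 6 shares of (2/3)/6 = 1/9 each.
Living: Pilar, Soledad, Fernando, and Lucia — each takes 1/9.
Deceased: Nieves and Hugo. Their combined 2/9 is pooled and carried to generation 3.
At generation 3 (Yago, Ximena, Ursula) there are 3 shares of (2/9)/3 = 2/27 each.
Living: Yago, Ximena, and Ursula — each takes 2/27.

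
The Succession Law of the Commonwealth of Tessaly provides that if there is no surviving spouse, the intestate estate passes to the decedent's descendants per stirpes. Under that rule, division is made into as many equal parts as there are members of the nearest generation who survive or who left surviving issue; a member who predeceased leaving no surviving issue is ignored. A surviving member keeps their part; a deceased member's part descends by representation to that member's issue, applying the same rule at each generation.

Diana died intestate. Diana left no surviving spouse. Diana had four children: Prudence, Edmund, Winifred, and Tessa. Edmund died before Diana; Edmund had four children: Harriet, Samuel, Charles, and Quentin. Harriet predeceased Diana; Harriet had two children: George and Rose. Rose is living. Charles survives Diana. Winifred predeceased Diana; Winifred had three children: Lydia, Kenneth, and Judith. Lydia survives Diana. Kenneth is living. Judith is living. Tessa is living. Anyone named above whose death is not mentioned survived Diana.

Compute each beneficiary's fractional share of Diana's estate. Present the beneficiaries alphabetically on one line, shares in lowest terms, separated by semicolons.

Charles 1/16; George 1/32; Judith 1/12; Kenneth 1/12; Lydia 1/12; Prudence 1/4; Quentin 1/16; Rose 1/32; Samuel 1/16; Tessa 1/4

There is no surviving spouse, so the entire estate passes to Diana's descendants per stirpes.
The estate is divided into 4 equal shares of 1/4 among Prudence, Edmund, Winifred, Tessa.
Prudence is living and takes 1/4.
Edmund predeceased; the 1/4 allotted to Edmund's branch passes to Edmund's issue by representation.
The 1/4 is divided into 4 equal shares of 1/16 among Harriet, Samuel, Charles, Quentin.
Harriet predeceased; the 1/16 allotted to Harriet's branch passes to Harriet's issue by representation.
The 1/16 is divided into 2 equal shares of 1/32 among George, Rose.
George is living and takes 1/32.
Rose is living and takes 1/32.
Samuel is living and takes 1/16.
Charles is living and takes 1/16.
Quentin is living and takes 1/16.
Winifred predeceased; the 1/4 allotted to Winifred's branch passes to Winifred's issue by representation.
The 1/4 is divided into 3 equal shares of 1/12 among Lydia, Kenneth, Judith.
Lydia is living and takes 1/12.
Kenneth is living and takes 1/12.
Judith is living and takes 1/12.
Tessa is living and takes 1/4.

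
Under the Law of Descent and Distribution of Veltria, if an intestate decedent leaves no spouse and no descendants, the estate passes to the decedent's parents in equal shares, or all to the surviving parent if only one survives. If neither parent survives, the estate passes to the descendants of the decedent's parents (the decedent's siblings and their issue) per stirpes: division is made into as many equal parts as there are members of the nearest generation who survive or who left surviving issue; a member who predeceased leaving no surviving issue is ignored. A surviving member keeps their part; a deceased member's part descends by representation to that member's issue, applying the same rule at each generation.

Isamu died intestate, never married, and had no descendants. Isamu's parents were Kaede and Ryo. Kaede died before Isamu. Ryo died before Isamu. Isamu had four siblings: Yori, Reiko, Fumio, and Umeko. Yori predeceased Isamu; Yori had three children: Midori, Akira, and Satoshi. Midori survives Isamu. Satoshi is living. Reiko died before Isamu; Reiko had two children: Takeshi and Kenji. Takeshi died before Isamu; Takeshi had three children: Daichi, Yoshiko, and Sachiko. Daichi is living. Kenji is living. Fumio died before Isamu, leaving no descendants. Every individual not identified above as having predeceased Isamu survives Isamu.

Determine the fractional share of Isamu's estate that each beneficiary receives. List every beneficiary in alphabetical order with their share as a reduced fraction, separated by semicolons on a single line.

Akira 1/9; Daichi 1/18; Kenji 1/6; Midori 1/9; Sachiko 1/18; Satoshi 1/9; Umeko 1/3; Yoshiko 1/18

Neither parent survives and there are no descendants, so the estate passes to Isamu's siblings and their issue per stirpes.
Fumio left no surviving issue, so that branch lapses and is disregarded.
The estate is divided into 3 equal shares of 1/3 among Yori, Reiko, Umeko.
Yori predeceased; the 1/3 allotted to Yori's branch passes to Yori's issue by representation.
The 1/3 is divided into 3 equal shares of 1/9 among Midori, Akira, Satoshi.
Midori is living and takes 1/9.
Akira is living and takes 1/9.
Satoshi is living and takes 1/9.
Reiko predeceased; the 1/3 allotted to Reiko's branch passes to Reiko's issue by representation.
The 1/3 is divided into 2 equal shares of 1/6 among Takeshi, Kenji.
Takeshi predeceased; the 1/6 allotted to Takeshi's branch passes to Takeshi's issue by representation.
The 1/6 is divided into 3 equal shares of 1/18 among Daichi, Yoshiko, Sachiko.
Daichi is living and takes 1/18.
Yoshiko is living and takes 1/18.
Sachiko is living and takes 1/18.
Kenji is living and takes 1/6.
Umeko is living and takes 1/3.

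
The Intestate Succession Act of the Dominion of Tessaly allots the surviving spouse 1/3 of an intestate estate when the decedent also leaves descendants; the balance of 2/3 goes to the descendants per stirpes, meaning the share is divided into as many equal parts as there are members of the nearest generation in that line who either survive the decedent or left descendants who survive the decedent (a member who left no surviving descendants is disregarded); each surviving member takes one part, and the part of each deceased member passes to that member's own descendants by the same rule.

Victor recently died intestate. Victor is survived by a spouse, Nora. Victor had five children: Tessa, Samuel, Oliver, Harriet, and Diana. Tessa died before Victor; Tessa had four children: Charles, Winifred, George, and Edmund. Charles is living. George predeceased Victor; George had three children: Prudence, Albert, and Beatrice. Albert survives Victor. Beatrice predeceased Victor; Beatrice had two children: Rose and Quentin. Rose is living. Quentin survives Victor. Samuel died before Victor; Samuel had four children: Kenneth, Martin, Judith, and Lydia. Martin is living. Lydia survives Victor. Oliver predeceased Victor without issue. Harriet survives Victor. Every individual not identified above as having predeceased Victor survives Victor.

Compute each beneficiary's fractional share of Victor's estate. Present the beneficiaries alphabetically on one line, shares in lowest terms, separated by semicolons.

Nora, as surviving spouse, takes 1/3.
The remaining 2/3 passes to Victor's descendants per stirpes.
Oliver left no surviving issue, so that branch lapses and is disregarded.
The 2/3 is divided into 4 equal shares of 1/6 among Tessa, Samuel, Harriet, Diana.
Tessa predeceased; the 1/6 allotted to Tessa's branch passes to Tessa's issue by representation.
The 1/6 is divided into 4 equal shares of 1/24 among Charles, Winifred, George, Edmund.
Charles is living and takes 1/24.
Winifred is living and takes 1/24.
George predeceased; the 1/24 allotted to George's branch passes to George's issue by representation.
The 1/24 is divided into 3 equal shares of 1/72 among Prudence, Albert, Beatrice.
Prudence is living and takes 1/72.
Albert is living and takes 1/72.
Beatrice predeceased; the 1/72 allotted to Beatrice's branch passes to Beatrice's issue by representation.
The 1/72 is divided into 2 equal shares of 1/144 among Rose, Quentin.
Rose is living and takes 1/144.
Quentin is living and takes 1/144.
Edmund is living and takes 1/24.
Samuel predeceased; the 1/6 allotted to Samuel's branch passes to Samuel's issue by representation.
The 1/6 is divided into 4 equal shares of 1/24 among Kenneth, Martin, Judith, Lydia.
Kenneth is living and takes 1/24.
Martin is living and takes 1/24.
Judith is living and takes 1/24.
Lydia is living and takes 1/24.
Harriet is living and takes 1/6.
Diana is living and takes 1/6.

Albert 1/72; Charles 1/24; Diana 1/6; Edmund 1/24; Harriet 1/6; Judith 1/24; Kenneth 1/24; Lydia 1/24; Martin 1/24; Nora 1/3; Prudence 1/72; Quentin 1/144; Rose 1/144; Winifred 1/24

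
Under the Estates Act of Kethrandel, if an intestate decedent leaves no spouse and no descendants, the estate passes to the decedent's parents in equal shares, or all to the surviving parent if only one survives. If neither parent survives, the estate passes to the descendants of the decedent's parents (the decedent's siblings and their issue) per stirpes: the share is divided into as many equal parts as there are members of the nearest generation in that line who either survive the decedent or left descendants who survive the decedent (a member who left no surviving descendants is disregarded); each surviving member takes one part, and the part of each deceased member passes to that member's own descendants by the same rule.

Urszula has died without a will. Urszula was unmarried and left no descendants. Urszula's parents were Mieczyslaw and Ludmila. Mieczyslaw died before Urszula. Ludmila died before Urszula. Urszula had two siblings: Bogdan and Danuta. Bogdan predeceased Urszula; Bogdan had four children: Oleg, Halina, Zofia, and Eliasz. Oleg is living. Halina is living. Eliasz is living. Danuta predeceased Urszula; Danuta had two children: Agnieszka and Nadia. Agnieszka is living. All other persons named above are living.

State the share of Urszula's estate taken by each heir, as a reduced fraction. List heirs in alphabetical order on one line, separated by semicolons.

Neither parent survives and there are no descendants, so the estate passes to Urszula's siblings and their issue per stirpes.
The estate is divided into 2 equal shares of 1/2 among Bogdan, Danuta.
Bogdan predeceased; the 1/2 allotted to Bogdan's branch passes to Bogdan's issue by representation.
The 1/2 is divided into 4 equal shares of 1/8 among Oleg, Halina, Zofia, Eliasz.
Oleg is living and takes 1/8.
Halina is living and takes 1/8.
Zofia is living and takes 1/8.
Eliasz is living and takes 1/8.
Danuta predeceased; the 1/2 allotted to Danuta's branch passes to Danuta's issue by representation.
The 1/2 is divided into 2 equal shares of 1/4 among Agnieszka, Nadia.
Agnieszka is living and takes 1/4.
Nadia is living and takes 1/4.

Agnieszka 1/4; Eliasz 1/8; Halina 1/8; Nadia 1/4; Oleg 1/8; Zofia 1/8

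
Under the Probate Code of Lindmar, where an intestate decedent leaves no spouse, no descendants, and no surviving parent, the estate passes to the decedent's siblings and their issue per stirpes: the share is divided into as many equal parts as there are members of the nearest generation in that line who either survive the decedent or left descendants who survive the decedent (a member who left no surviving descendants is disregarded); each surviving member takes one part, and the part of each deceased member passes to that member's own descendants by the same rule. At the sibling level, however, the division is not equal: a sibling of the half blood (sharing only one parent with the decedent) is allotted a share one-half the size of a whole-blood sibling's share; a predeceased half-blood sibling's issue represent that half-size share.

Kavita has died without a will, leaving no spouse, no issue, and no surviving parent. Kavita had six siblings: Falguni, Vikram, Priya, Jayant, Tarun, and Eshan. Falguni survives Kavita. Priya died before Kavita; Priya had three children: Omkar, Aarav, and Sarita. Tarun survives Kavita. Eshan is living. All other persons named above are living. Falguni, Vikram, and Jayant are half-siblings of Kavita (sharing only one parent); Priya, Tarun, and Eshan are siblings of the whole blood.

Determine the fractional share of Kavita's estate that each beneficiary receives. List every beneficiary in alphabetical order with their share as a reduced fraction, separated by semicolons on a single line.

Aarav 2/27; Eshan 2/9; Falguni 1/9; Jayant 1/9; Omkar 2/27; Sarita 2/27; Tarun 2/9; Vikram 1/9

No spouse, descendants, or parent survives, so the estate passes to Kavita's siblings per stirpes.
Half-blood siblings count for one-half the weight of whole-blood siblings at the initial division.
Dividing 1 in proportion to weights (total weight 9/2): Falguni (weight 1/2) → 1/9; Vikram (weight 1/2) → 1/9; Priya (weight 1) → 2/9; Jayant (weight 1/2) → 1/9; Tarun (weight 1) → 2/9; Eshan (weight 1) → 2/9.
Falguni is living and takes 1/9.
Vikram is living and takes 1/9.
Priya predeceased; the 2/9 allotted to Priya's branch passes to Priya's issue by representation.
The 2/9 is divided into 3 equal shares of 2/27 among Omkar, Aarav, Sarita.
Omkar is living and takes 2/27.
Aarav is living and takes 2/27.
Sarita is living and takes 2/27.
Jayant is living and takes 1/9.
Tarun is living and takes 2/9.
Eshan is living and takes 2/9.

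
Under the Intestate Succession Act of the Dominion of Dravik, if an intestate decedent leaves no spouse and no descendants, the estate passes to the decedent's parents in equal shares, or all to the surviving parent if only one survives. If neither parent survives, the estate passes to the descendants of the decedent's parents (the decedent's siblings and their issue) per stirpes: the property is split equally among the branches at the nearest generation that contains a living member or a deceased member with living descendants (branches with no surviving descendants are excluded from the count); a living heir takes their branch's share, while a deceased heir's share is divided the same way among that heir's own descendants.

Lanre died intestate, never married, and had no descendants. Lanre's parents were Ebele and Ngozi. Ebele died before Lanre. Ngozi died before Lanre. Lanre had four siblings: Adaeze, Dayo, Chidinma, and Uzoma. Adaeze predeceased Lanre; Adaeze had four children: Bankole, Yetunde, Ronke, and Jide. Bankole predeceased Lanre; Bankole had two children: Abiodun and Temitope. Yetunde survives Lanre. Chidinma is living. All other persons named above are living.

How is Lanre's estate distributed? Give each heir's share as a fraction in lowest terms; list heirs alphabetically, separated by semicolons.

Abiodun 1/32; Chidinma 1/4; Dayo 1/4; Jide 1/16; Ronke 1/16; Temitope 1/32; Uzoma 1/4; Yetunde 1/16

Neither parent survives and there are no descendants, so the estate passes to Lanre's siblings and their issue per stirpes.
The estate is divided into 4 equal shares of 1/4 among Adaeze, Dayo, Chidinma, Uzoma.
Adaeze predeceased; the 1/4 allotted to Adaeze's branch passes to Adaeze's issue by representation.
The 1/4 is divided into 4 equal shares of 1/16 among Bankole, Yetunde, Ronke, Jide.
Bankole predeceased; the 1/16 allotted to Bankole's branch passes to Bankole's issue by representation.
The 1/16 is divided into 2 equal shares of 1/32 among Abiodun, Temitope.
Abiodun is living and takes 1/32.
Temitope is living and takes 1/32.
Yetunde is living and takes 1/16.
Ronke is living and takes 1/16.
Jide is living and takes 1/16.
Dayo is living and takes 1/4.
Chidinma is living and takes 1/4.
Uzoma is living and takes 1/4.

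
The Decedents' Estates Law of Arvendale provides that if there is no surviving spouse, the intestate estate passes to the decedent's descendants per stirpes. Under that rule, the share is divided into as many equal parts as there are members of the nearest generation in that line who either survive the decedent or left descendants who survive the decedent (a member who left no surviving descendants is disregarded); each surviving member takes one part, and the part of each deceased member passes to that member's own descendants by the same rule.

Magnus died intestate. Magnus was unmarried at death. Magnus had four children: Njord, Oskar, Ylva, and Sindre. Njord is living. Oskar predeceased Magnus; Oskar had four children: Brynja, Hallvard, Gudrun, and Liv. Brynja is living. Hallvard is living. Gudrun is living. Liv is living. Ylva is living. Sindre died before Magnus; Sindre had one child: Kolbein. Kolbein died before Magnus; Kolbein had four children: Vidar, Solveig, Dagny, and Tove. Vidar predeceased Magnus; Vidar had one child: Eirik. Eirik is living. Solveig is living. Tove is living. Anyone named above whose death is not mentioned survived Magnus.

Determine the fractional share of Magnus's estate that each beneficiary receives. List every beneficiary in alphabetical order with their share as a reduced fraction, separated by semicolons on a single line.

Brynja 1/16; Dagny 1/16; Eirik 1/16; Gudrun 1/16; Hallvard 1/16; Liv 1/16; Njord 1/4; Solveig 1/16; Tove 1/16; Ylva 1/4

There is no surviving spouse, so the entire estate passes to Magnus's descendants per stirpes.
The estate is divided into 4 equal shares of 1/4 among Njord, Oskar, Ylva, Sindre.
Njord is living and takes 1/4.
Oskar predeceased; the 1/4 allotted to Oskar's branch passes to Oskar's issue by representation.
The 1/4 is divided into 4 equal shares of 1/16 among Brynja, Hallvard, Gudrun, Liv.
Brynja is living and takes 1/16.
Hallvard is living and takes 1/16.
Gudrun is living and takes 1/16.
Liv is living and takes 1/16.
Ylva is living and takes 1/4.
Sindre predeceased; the 1/4 allotted to Sindre's branch passes to Sindre's issue by representation.
Kolbein's line is the sole branch at this level, so the full 1/4 passes to Kolbein's issue by representation.
The 1/4 is divided into 4 equal shares of 1/16 among Vidar, Solveig, Dagny, Tove.
Vidar predeceased; the 1/16 allotted to Vidar's branch passes to Vidar's issue by representation.
Eirik is the sole taker at this level and receives the full 1/16.
Solveig is living and takes 1/16.
Dagny is living and takes 1/16.
Tove is living and takes 1/16.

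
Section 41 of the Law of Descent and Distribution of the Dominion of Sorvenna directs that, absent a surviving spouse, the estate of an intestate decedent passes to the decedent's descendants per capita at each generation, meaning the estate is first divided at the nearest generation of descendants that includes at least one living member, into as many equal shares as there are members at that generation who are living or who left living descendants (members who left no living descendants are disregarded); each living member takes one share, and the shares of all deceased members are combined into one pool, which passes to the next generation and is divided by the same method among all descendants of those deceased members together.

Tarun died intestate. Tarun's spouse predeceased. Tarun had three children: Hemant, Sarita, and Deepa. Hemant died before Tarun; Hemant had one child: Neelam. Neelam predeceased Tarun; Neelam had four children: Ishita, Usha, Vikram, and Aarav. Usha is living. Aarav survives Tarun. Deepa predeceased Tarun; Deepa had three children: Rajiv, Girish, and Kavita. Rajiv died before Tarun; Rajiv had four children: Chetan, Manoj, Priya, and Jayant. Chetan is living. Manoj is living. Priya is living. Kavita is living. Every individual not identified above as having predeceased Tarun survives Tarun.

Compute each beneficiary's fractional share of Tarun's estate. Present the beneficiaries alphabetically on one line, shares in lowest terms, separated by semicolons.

There is no surviving spouse, so the entire estate passes to Tarun's descendants per capita at each generation.
At generation 1 (Hemant, Sarita, Deepa) there are 3 shares of (1)/3 = 1/3 each.
Living: Sarita — each takes 1/3.
Deceased: Hemant and Deepa. Their combined 2/3 is pooled and carried to generation 2.
At generation 2 (Neelam, Rajiv, Girish, Kavita) there are 4 shares of (2/3)/4 = 1/6 each.
Living: Girish and Kavita — each takes 1/6.
Deceased: Neelam and Rajiv. Their combined 1/3 is pooled and carried to generation 3.
At generation 3 (Ishita, Usha, Vikram, Aarav, Chetan, Manoj, Priya, Jayant) there are 8 shares of (1/3)/8 = 1/24 each.
Living: Ishita, Usha, Vikram, Aarav, Chetan, Manoj, Priya, and Jayant — each takes 1/24.

Aarav 1/24; Chetan 1/24; Girish 1/6; Ishita 1/24; Jayant 1/24; Kavita 1/6; Manoj 1/24; Priya 1/24; Sarita 1/3; Usha 1/24; Vikram 1/24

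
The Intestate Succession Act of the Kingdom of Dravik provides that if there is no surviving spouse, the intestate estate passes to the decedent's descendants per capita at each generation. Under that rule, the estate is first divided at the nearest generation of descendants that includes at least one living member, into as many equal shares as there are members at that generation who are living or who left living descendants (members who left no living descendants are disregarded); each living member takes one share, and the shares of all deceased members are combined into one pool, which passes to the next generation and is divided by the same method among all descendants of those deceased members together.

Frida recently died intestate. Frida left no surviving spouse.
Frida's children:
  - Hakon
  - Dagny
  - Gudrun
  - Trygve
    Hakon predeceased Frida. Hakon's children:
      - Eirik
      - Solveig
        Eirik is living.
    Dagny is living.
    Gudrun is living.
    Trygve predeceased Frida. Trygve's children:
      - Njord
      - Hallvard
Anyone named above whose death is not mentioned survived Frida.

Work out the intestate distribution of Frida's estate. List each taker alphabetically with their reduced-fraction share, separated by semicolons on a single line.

There is no surviving spouse, so the entire estate passes to Frida's descendants per capita at each generation.
At generation 1 (Hakon, Dagny, Gudrun, Trygve) there are 4 shares of (1)/4 = 1/4 each.
Living: Dagny and Gudrun — each takes 1/4.
Deceased: Hakon and Trygve. Their combined 1/2 is pooled and carried to generation 2.
At generation 2 (Eirik, Solveig, Njord, Hallvard) there are 4 shares of (1/2)/4 = 1/8 each.
Living: Eirik, Solveig, Njord, and Hallvard — each takes 1/8.

Dagny 1/4; Eirik 1/8; Gudrun 1/4; Hallvard 1/8; Njord 1/8; Solveig 1/8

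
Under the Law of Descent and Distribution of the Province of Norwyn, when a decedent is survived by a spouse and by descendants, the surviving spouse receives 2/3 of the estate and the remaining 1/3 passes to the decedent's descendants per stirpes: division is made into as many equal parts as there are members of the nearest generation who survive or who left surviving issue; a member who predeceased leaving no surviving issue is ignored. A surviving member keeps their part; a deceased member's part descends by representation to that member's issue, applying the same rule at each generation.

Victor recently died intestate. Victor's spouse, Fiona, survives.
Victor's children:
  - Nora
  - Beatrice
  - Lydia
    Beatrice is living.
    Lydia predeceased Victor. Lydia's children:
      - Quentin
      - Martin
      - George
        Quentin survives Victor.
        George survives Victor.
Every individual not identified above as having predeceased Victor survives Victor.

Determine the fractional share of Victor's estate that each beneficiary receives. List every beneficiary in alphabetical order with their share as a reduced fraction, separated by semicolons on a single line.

Fiona, as surviving spouse, takes 2/3.
The remaining 1/3 passes to Victor's descendants per stirpes.
The 1/3 is divided into 3 equal shares of 1/9 among Nora, Beatrice, Lydia.
Nora is living and takes 1/9.
Beatrice is living and takes 1/9.
Lydia predeceased; the 1/9 allotted to Lydia's branch passes to Lydia's issue by representation.
The 1/9 is divided into 3 equal shares of 1/27 among Quentin, Martin, George.
Quentin is living and takes 1/27.
Martin is living and takes 1/27.
George is living and takes 1/27.

Beatrice 1/9; Fiona 2/3; George 1/27; Martin 1/27; Nora 1/9; Quentin 1/27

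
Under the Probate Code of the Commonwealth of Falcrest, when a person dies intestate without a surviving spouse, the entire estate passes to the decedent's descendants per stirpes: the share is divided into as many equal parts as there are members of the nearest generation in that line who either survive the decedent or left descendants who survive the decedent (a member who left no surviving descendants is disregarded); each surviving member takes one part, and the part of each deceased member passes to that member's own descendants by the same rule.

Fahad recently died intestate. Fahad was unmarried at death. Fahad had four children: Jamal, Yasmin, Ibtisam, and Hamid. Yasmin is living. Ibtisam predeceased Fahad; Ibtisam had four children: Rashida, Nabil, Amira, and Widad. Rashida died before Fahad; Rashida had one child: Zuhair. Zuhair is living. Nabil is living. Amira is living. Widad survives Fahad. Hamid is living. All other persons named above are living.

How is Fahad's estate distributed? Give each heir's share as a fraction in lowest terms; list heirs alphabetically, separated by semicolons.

There is no surviving spouse, so the entire estate passes to Fahad's descendants per stirpes.
The estate is divided into 4 equal shares of 1/4 among Jamal, Yasmin, Ibtisam, Hamid.
Jamal is living and takes 1/4.
Yasmin is living and takes 1/4.
Ibtisam predeceased; the 1/4 allotted to Ibtisam's branch passes to Ibtisam's issue by representation.
The 1/4 is divided into 4 equal shares of 1/16 among Rashida, Nabil, Amira, Widad.
Rashida predeceased; the 1/16 allotted to Rashida's branch passes to Rashida's issue by representation.
Zuhair is the sole taker at this level and receives the full 1/16.
Nabil is living and takes 1/16.
Amira is living and takes 1/16.
Widad is living and takes 1/16.
Hamid is living and takes 1/4.

Amira 1/16; Hamid 1/4; Jamal 1/4; Nabil 1/16; Widad 1/16; Yasmin 1/4; Zuhair 1/16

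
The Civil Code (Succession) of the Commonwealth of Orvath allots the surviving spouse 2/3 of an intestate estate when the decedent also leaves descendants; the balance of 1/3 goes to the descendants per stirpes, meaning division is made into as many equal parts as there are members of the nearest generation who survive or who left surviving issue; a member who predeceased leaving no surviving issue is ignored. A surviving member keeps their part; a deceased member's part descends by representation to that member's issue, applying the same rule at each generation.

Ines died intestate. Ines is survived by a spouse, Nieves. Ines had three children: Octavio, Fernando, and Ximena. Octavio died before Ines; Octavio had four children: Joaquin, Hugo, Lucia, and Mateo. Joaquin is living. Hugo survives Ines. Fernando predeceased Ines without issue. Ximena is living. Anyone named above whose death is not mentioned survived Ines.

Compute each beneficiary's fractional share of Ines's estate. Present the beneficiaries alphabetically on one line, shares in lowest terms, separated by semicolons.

Nieves, as surviving spouse, takes 2/3.
The remaining 1/3 passes to Ines's descendants per stirpes.
Fernando left no surviving issue, so that branch lapses and is disregarded.
The 1/3 is divided into 2 equal shares of 1/6 among Octavio, Ximena.
Octavio predeceased; the 1/6 allotted to Octavio's branch passes to Octavio's issue by representation.
The 1/6 is divided into 4 equal shares of 1/24 among Joaquin, Hugo, Lucia, Mateo.
Joaquin is living and takes 1/24.
Hugo is living and takes 1/24.
Lucia is living and takes 1/24.
Mateo is living and takes 1/24.
Ximena is living and takes 1/6.

Hugo 1/24; Joaquin 1/24; Lucia 1/24; Mateo 1/24; Nieves 2/3; Ximena 1/6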